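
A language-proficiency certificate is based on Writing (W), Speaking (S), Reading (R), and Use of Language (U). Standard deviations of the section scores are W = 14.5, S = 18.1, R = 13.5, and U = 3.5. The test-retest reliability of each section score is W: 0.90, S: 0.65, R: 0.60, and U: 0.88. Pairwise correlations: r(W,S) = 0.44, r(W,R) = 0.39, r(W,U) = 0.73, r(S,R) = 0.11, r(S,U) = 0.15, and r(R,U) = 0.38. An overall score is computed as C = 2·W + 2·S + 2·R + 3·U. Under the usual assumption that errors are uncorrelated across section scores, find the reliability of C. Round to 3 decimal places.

Var(C) = 2²·14.5² + 2²·18.1² + 2²·13.5² + 3²·3.5² + 2·[4·14.5·18.1·0.44 + 4·14.5·13.5·0.39 + 6·14.5·3.5·0.73 + 4·18.1·13.5·0.11 + 6·18.1·3.5·0.15 + 6·13.5·3.5·0.38] = 2990.69 + 2523.65 = 5514.34.
Because errors are independent across components, Cov(Tᵢ,Tⱼ) = Cov(Xᵢ,Xⱼ); the off-diagonal part of the true-score variance is the same as above.
True-score variance = [2²·14.5²·0.90 + 2²·18.1²·0.65 + 2²·13.5²·0.60 + 3²·3.5²·0.88] + 2523.65 = 2143.11 + 2523.65 = 4666.76.
Reliability = 4666.76 / 5514.34 = 0.846.

0.846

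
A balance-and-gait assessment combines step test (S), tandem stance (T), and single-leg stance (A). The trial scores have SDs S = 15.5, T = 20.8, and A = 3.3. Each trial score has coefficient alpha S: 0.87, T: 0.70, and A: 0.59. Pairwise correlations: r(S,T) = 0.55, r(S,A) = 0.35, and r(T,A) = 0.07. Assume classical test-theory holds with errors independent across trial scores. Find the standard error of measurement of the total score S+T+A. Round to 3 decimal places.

Var(total) = 683.78 + 400.055 = 1083.83.
True-score variance = 518.291 + 400.055 = 918.345, so reliability = 0.8473.
Error variance = 1083.83 − 918.345 = 165.489; SEM = √165.489 = 12.864.

12.864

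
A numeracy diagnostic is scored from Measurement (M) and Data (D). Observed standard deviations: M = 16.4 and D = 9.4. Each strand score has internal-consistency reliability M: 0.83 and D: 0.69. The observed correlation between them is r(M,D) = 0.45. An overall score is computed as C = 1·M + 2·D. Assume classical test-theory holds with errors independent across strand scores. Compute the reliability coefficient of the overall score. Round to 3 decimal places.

0.827

Var(C) = 16.4² + 2²·9.4² + 2·[2·16.4·9.4·0.45] = 622.4 + 277.488 = 899.888.
With uncorrelated errors the cross-covariances are all true-score covariance, so they carry over unchanged; only the diagonal terms shrink to ρᵢσᵢ².
True-score variance = [16.4²·0.83 + 2²·9.4²·0.69] + 277.488 = 467.11 + 277.488 = 744.598.
Reliability = 744.598 / 899.888 = 0.827.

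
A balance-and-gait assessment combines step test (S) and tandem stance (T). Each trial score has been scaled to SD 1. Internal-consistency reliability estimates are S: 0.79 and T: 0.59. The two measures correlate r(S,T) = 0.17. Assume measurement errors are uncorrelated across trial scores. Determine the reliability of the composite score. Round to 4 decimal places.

0.7350

Var(S+T) = 2 + 2·[0.17] = 2 + 0.34 = 2.34.
Under uncorrelated errors the observed covariances equal the true-score covariances, so only the own-variance terms attenuate.
True-score variance = [0.79 + 0.59] + 0.34 = 1.38 + 0.34 = 1.72.
Reliability = 1.72 / 2.34 = 0.7350.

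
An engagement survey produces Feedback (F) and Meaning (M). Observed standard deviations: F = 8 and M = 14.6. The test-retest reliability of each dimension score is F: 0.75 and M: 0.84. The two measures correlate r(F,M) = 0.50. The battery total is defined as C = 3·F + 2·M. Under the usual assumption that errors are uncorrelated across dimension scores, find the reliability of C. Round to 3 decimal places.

0.868

Var(C) = 3²·8² + 2²·14.6² + 2·[6·8·14.6·0.50] = 1428.64 + 700.8 = 2129.44.
Under uncorrelated errors the observed covariances equal the true-score covariances, so only the own-variance terms attenuate.
True-score variance = [3²·8²·0.75 + 2²·14.6²·0.84] + 700.8 = 1148.22 + 700.8 = 1849.02.
Reliability = 1849.02 / 2129.44 = 0.868.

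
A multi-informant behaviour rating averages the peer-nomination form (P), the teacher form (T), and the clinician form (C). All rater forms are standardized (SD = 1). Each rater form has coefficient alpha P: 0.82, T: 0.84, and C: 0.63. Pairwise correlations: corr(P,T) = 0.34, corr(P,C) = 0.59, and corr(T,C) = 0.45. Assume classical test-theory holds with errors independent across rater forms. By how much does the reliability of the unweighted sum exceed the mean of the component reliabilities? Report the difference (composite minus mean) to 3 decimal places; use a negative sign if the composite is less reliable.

Var(sum) = 3 + 2.76 = 5.76; true-score variance = 2.29 + 2.76 = 5.05; composite reliability = 0.8767.
Mean component reliability = 0.7633.
Difference = 0.8767 − 0.7633 = 0.113.

0.113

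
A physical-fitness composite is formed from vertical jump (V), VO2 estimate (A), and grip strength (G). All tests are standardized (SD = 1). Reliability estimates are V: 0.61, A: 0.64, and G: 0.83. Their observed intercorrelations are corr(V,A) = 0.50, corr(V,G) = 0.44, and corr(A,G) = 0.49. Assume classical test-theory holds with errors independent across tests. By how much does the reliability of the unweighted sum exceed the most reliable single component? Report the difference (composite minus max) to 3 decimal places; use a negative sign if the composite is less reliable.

0.013

Var(sum) = 3 + 2.86 = 5.86; true-score variance = 2.08 + 2.86 = 4.94; composite reliability = 0.8430.
Max component reliability = 0.8300.
Difference = 0.8430 − 0.8300 = 0.013.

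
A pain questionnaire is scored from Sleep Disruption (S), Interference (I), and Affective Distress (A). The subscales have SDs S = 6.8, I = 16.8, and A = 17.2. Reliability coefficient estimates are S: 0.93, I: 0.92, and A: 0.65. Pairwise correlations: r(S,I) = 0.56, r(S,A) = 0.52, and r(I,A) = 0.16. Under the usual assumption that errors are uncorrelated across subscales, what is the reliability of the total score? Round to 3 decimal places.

0.866

Var(S+I+A) = 6.8² + 16.8² + 17.2² + 2·[6.8·16.8·0.56 + 6.8·17.2·0.52 + 16.8·17.2·0.16] = 624.32 + 342.054 = 966.374.
Because errors are independent across components, Cov(Tᵢ,Tⱼ) = Cov(Xᵢ,Xⱼ); the off-diagonal part of the true-score variance is the same as above.
True-score variance = [6.8²·0.93 + 16.8²·0.92 + 17.2²·0.65] + 342.054 = 494.96 + 342.054 = 837.014.
Reliability = 837.014 / 966.374 = 0.866.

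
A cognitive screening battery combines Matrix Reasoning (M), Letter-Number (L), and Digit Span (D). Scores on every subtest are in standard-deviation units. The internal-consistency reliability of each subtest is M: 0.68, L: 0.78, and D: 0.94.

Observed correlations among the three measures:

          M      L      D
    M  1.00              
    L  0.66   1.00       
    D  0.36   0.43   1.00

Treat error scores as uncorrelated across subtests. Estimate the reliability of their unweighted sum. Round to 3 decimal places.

0.898

Var(M+L+D) = 3 + 2·[0.66 + 0.36 + 0.43] = 3 + 2.9 = 5.9.
Under uncorrelated errors the observed covariances equal the true-score covariances, so only the own-variance terms attenuate.
True-score variance = [0.68 + 0.78 + 0.94] + 2.9 = 2.4 + 2.9 = 5.3.
Reliability = 5.3 / 5.9 = 0.898.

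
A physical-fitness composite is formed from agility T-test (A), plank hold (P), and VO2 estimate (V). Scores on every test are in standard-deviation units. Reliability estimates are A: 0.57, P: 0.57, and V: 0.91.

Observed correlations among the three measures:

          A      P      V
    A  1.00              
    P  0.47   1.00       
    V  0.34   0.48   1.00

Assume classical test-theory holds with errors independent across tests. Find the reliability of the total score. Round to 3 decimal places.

Var(A+P+V) = 3 + 2·[0.47 + 0.34 + 0.48] = 3 + 2.58 = 5.58.
With uncorrelated errors the cross-covariances are all true-score covariance, so they carry over unchanged; only the diagonal terms shrink to ρᵢσᵢ².
True-score variance = [0.57 + 0.57 + 0.91] + 2.58 = 2.05 + 2.58 = 4.63.
Reliability = 4.63 / 5.58 = 0.830.

0.830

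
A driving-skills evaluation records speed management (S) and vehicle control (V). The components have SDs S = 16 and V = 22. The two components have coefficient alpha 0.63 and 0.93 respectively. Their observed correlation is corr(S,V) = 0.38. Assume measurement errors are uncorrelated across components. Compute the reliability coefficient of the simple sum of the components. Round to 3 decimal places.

0.872

Var(S+V) = 16² + 22² + 2·[16·22·0.38] = 740 + 267.52 = 1007.52.
Because errors are independent across components, Cov(Tᵢ,Tⱼ) = Cov(Xᵢ,Xⱼ); the off-diagonal part of the true-score variance is the same as above.
True-score variance = [16²·0.63 + 22²·0.93] + 267.52 = 611.4 + 267.52 = 878.92.
Reliability = 878.92 / 1007.52 = 0.872.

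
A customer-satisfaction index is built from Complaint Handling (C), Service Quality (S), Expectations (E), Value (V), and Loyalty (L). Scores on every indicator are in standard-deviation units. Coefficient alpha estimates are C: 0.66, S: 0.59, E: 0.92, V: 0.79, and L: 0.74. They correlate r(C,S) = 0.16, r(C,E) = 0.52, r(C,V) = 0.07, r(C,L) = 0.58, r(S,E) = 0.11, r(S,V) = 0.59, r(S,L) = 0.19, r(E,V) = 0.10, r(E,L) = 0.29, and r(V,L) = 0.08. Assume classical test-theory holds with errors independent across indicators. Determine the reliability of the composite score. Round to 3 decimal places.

0.875

Var(C+S+E+V+L) = 5 + 2·[0.16 + 0.52 + 0.07 + 0.58 + 0.11 + 0.59 + 0.19 + 0.10 + 0.29 + 0.08] = 5 + 5.38 = 10.38.
With uncorrelated errors the cross-covariances are all true-score covariance, so they carry over unchanged; only the diagonal terms shrink to ρᵢσᵢ².
True-score variance = [0.66 + 0.59 + 0.92 + 0.79 + 0.74] + 5.38 = 3.7 + 5.38 = 9.08.
Reliability = 9.08 / 10.38 = 0.875.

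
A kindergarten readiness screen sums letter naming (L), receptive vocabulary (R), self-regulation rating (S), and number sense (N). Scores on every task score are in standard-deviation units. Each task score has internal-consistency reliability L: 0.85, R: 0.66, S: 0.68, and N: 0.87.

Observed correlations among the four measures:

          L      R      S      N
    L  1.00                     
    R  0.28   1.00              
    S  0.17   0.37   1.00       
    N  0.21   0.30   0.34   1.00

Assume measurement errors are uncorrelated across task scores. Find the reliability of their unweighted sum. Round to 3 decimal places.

Var(L+R+S+N) = 4 + 2·[0.28 + 0.17 + 0.21 + 0.37 + 0.30 + 0.34] = 4 + 3.34 = 7.34.
Because errors are independent across components, Cov(Tᵢ,Tⱼ) = Cov(Xᵢ,Xⱼ); the off-diagonal part of the true-score variance is the same as above.
True-score variance = [0.85 + 0.66 + 0.68 + 0.87] + 3.34 = 3.06 + 3.34 = 6.4.
Reliability = 6.4 / 7.34 = 0.872.

0.872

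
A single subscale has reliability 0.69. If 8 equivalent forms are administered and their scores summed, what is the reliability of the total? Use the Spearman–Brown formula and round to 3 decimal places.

ρ_k = kρ / (1 + (k−1)ρ) = 8·0.69 / (1 + 7·0.69) = 5.520 / 5.830 = 0.947.

0.947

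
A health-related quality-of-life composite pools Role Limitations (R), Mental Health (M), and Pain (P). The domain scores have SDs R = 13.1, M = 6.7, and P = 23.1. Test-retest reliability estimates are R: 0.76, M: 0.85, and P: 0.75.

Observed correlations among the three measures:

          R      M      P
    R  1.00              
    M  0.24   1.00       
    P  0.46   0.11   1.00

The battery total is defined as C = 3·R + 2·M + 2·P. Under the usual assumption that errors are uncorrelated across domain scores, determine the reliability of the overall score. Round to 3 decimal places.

Var(C) = 3²·13.1² + 2²·6.7² + 2²·23.1² + 2·[6·13.1·6.7·0.24 + 6·13.1·23.1·0.46 + 4·6.7·23.1·0.11] = 3858.49 + 2059.38 = 5917.87.
Under uncorrelated errors the observed covariances equal the true-score covariances, so only the own-variance terms attenuate.
True-score variance = [3²·13.1²·0.76 + 2²·6.7²·0.85 + 2²·23.1²·0.75] + 2059.38 = 2927.27 + 2059.38 = 4986.65.
Reliability = 4986.65 / 5917.87 = 0.843.

0.843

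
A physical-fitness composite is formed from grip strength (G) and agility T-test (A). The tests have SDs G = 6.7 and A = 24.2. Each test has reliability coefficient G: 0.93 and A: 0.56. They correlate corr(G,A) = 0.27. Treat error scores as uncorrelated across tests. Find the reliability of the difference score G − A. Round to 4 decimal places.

0.5196

Var(G−A) = 6.7² + 24.2² − 2·6.7·24.2·0.27 = 630.53 − 87.5556 = 542.974.
Because errors are independent across components, Cov(Tᵢ,Tⱼ) = Cov(Xᵢ,Xⱼ); the off-diagonal part of the true-score variance is the same as above.
True-score variance = [6.7²·0.93 + 24.2²·0.56] − 87.5556 = 369.706 − 87.5556 = 282.151.
Reliability = 282.151 / 542.974 = 0.5196.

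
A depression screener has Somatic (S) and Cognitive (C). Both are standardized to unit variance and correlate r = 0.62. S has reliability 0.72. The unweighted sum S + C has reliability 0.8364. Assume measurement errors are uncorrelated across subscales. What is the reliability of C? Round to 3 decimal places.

0.750

Var(S+C) = 2 + 2·0.62 = 3.240.
True-score variance = ρ_S + ρ_C + 2·0.62, so 0.8364 = (0.72 + ρ_C + 1.24) / 3.240.
ρ_C = 0.8364·3.240 − 0.72 − 1.24 = 0.750.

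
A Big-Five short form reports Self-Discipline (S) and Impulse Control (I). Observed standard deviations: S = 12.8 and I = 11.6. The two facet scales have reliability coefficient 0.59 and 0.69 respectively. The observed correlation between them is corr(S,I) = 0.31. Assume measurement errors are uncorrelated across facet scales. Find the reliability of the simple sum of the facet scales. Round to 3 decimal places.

Var(S+I) = 12.8² + 11.6² + 2·[12.8·11.6·0.31] = 298.4 + 92.0576 = 390.458.
With uncorrelated errors the cross-covariances are all true-score covariance, so they carry over unchanged; only the diagonal terms shrink to ρᵢσᵢ².
True-score variance = [12.8²·0.59 + 11.6²·0.69] + 92.0576 = 189.512 + 92.0576 = 281.57.
Reliability = 281.57 / 390.458 = 0.721.

0.721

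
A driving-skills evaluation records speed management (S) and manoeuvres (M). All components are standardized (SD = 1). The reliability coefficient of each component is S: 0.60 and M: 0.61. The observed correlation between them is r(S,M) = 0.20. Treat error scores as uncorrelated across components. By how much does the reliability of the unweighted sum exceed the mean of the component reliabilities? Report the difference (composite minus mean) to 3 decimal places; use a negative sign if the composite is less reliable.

Var(sum) = 2 + 0.4 = 2.4; true-score variance = 1.21 + 0.4 = 1.61; composite reliability = 0.6708.
Mean component reliability = 0.6050.
Difference = 0.6708 − 0.6050 = 0.066.

0.066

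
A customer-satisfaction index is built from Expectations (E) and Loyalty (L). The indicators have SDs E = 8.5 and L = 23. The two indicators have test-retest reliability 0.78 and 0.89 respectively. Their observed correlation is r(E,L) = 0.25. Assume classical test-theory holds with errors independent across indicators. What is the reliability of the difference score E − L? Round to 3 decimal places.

0.853

Var(E−L) = 8.5² + 23² − 2·8.5·23·0.25 = 601.25 − 97.75 = 503.5.
With uncorrelated errors the cross-covariances are all true-score covariance, so they carry over unchanged; only the diagonal terms shrink to ρᵢσᵢ².
True-score variance = [8.5²·0.78 + 23²·0.89] − 97.75 = 527.165 − 97.75 = 429.415.
Reliability = 429.415 / 503.5 = 0.853.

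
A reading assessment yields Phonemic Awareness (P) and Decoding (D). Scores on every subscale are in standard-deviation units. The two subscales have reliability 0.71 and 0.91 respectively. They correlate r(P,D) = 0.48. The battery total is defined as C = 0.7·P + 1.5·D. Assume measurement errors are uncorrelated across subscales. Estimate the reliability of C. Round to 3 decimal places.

Var(C) = 0.7² + 1.5² + 2·[1.05·0.48] = 2.74 + 1.008 = 3.748.
Under uncorrelated errors the observed covariances equal the true-score covariances, so only the own-variance terms attenuate.
True-score variance = [0.7²·0.71 + 1.5²·0.91] + 1.008 = 2.3954 + 1.008 = 3.4034.
Reliability = 3.4034 / 3.748 = 0.908.

0.908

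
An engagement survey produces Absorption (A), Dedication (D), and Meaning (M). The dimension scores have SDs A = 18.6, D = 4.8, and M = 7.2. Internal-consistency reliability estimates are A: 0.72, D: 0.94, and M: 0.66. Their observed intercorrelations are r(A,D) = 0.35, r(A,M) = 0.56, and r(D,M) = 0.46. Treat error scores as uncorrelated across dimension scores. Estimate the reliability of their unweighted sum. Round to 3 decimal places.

Var(A+D+M) = 18.6² + 4.8² + 7.2² + 2·[18.6·4.8·0.35 + 18.6·7.2·0.56 + 4.8·7.2·0.46] = 420.84 + 244.282 = 665.122.
Because errors are independent across components, Cov(Tᵢ,Tⱼ) = Cov(Xᵢ,Xⱼ); the off-diagonal part of the true-score variance is the same as above.
True-score variance = [18.6²·0.72 + 4.8²·0.94 + 7.2²·0.66] + 244.282 = 304.963 + 244.282 = 549.245.
Reliability = 549.245 / 665.122 = 0.826.

0.826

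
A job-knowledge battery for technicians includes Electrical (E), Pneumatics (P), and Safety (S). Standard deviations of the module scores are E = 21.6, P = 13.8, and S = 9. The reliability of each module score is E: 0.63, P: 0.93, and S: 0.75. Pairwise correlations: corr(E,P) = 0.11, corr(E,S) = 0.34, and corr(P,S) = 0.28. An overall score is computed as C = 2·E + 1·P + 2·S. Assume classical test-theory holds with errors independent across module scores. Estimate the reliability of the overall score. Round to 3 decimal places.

Var(C) = 2²·21.6² + 13.8² + 2²·9² + 2·[2·21.6·13.8·0.11 + 4·21.6·9·0.34 + 2·13.8·9·0.28] = 2380.68 + 799.027 = 3179.71.
Because errors are independent across components, Cov(Tᵢ,Tⱼ) = Cov(Xᵢ,Xⱼ); the off-diagonal part of the true-score variance is the same as above.
True-score variance = [2²·21.6²·0.63 + 13.8²·0.93 + 2²·9²·0.75] + 799.027 = 1595.84 + 799.027 = 2394.87.
Reliability = 2394.87 / 3179.71 = 0.753.

0.753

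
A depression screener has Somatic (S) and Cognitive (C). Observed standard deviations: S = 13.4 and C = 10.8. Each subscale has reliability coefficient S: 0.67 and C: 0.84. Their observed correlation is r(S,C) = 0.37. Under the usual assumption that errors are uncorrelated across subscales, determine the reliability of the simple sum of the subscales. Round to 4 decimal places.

0.8068

Var(S+C) = 13.4² + 10.8² + 2·[13.4·10.8·0.37] = 296.2 + 107.093 = 403.293.
Under uncorrelated errors the observed covariances equal the true-score covariances, so only the own-variance terms attenuate.
True-score variance = [13.4²·0.67 + 10.8²·0.84] + 107.093 = 218.283 + 107.093 = 325.376.
Reliability = 325.376 / 403.293 = 0.8068.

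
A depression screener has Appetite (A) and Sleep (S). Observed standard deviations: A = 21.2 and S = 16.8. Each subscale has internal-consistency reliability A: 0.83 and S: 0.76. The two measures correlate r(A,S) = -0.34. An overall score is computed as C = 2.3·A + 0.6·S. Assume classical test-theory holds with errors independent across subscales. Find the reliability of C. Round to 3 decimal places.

0.800

Var(C) = 2.3²·21.2² + 0.6²·16.8² + 2·[1.38·21.2·16.8·(-0.34)] = 2479.14 − 334.221 = 2144.92.
Because errors are independent across components, Cov(Tᵢ,Tⱼ) = Cov(Xᵢ,Xⱼ); the off-diagonal part of the true-score variance is the same as above.
True-score variance = [2.3²·21.2²·0.83 + 0.6²·16.8²·0.76] − 334.221 = 2050.58 − 334.221 = 1716.36.
Reliability = 1716.36 / 2144.92 = 0.800.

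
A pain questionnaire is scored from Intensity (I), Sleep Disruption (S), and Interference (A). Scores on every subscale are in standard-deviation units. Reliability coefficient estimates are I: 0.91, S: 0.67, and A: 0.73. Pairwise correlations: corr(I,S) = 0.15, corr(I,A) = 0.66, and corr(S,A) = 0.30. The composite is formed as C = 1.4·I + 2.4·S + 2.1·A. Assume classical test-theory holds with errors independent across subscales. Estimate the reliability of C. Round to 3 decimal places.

Var(C) = 1.4² + 2.4² + 2.1² + 2·[3.36·0.15 + 2.94·0.66 + 5.04·0.30] = 12.13 + 7.9128 = 20.0428.
Because errors are independent across components, Cov(Tᵢ,Tⱼ) = Cov(Xᵢ,Xⱼ); the off-diagonal part of the true-score variance is the same as above.
True-score variance = [1.4²·0.91 + 2.4²·0.67 + 2.1²·0.73] + 7.9128 = 8.8621 + 7.9128 = 16.7749.
Reliability = 16.7749 / 20.0428 = 0.837.

0.837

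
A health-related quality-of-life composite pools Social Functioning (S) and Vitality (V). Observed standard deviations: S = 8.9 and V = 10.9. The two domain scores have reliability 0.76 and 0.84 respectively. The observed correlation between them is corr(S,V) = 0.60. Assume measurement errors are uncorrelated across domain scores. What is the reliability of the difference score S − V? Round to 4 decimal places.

0.5341

Var(S−V) = 8.9² + 10.9² − 2·8.9·10.9·0.60 = 198.02 − 116.412 = 81.608.
Under uncorrelated errors the observed covariances equal the true-score covariances, so only the own-variance terms attenuate.
True-score variance = [8.9²·0.76 + 10.9²·0.84] − 116.412 = 160 − 116.412 = 43.588.
Reliability = 43.588 / 81.608 = 0.5341.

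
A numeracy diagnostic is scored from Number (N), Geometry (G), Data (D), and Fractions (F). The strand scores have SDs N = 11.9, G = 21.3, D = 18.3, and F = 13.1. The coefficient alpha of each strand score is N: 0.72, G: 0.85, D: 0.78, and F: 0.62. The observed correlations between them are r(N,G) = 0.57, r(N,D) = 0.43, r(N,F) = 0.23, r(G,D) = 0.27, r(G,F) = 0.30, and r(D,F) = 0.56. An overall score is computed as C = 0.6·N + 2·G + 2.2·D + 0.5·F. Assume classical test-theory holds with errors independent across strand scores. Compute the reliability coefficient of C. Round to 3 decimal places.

Var(C) = 0.6²·11.9² + 2²·21.3² + 2.2²·18.3² + 0.5²·13.1² + 2·[1.2·11.9·21.3·0.57 + 1.32·11.9·18.3·0.43 + 0.3·11.9·13.1·0.23 + 4.4·21.3·18.3·0.27 + 21.3·13.1·0.30 + 1.1·18.3·13.1·0.56] = 3529.51 + 2004.38 = 5533.89.
With uncorrelated errors the cross-covariances are all true-score covariance, so they carry over unchanged; only the diagonal terms shrink to ρᵢσᵢ².
True-score variance = [0.6²·11.9²·0.72 + 2²·21.3²·0.85 + 2.2²·18.3²·0.78 + 0.5²·13.1²·0.62] + 2004.38 = 2870.13 + 2004.38 = 4874.51.
Reliability = 4874.51 / 5533.89 = 0.881.

0.881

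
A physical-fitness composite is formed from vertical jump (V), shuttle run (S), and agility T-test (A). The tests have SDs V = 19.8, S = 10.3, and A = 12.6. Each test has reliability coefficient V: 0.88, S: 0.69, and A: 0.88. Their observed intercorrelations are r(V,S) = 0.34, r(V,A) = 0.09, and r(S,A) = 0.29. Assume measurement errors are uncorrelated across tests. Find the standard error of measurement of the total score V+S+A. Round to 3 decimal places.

9.949

Var(total) = 656.89 + 258.858 = 915.748.
True-score variance = 557.906 + 258.858 = 816.764, so reliability = 0.8919.
Error variance = 915.748 − 816.764 = 98.9839; SEM = √98.9839 = 9.949.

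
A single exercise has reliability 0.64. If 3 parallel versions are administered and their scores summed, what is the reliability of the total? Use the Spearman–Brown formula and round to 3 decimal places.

ρ_k = kρ / (1 + (k−1)ρ) = 3·0.64 / (1 + 2·0.64) = 1.920 / 2.280 = 0.842.

0.842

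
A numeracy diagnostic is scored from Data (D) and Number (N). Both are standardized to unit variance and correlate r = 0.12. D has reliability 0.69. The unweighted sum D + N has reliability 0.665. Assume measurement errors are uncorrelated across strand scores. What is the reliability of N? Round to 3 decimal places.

Var(D+N) = 2 + 2·0.12 = 2.240.
True-score variance = ρ_D + ρ_N + 2·0.12, so 0.665 = (0.69 + ρ_N + 0.24) / 2.240.
ρ_N = 0.665·2.240 − 0.69 − 0.24 = 0.560.

0.560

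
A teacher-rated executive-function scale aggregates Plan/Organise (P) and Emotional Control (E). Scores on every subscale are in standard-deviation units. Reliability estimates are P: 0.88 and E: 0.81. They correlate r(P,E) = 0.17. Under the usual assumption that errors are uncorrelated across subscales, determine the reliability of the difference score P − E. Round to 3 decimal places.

Var(P−E) = 1 + 1 − 2·0.17 = 2 − 0.34 = 1.66.
Under uncorrelated errors the observed covariances equal the true-score covariances, so only the own-variance terms attenuate.
True-score variance = [0.88 + 0.81] − 0.34 = 1.69 − 0.34 = 1.35.
Reliability = 1.35 / 1.66 = 0.813.

0.813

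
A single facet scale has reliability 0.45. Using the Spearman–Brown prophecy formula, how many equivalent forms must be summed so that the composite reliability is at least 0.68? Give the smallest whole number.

3

k ≥ ρ*(1−ρ₁)/(ρ₁(1−ρ*)) = 0.68·0.55 / (0.45·0.32) = 2.597.
Smallest integer k = 3.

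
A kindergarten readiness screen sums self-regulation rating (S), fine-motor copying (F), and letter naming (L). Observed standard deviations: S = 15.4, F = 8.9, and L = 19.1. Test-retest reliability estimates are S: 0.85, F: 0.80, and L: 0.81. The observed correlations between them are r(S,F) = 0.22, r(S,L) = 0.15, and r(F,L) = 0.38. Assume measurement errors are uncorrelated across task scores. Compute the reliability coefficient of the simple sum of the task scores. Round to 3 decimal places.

Var(S+F+L) = 15.4² + 8.9² + 19.1² + 2·[15.4·8.9·0.22 + 15.4·19.1·0.15 + 8.9·19.1·0.38] = 681.18 + 277.741 = 958.921.
Because errors are independent across components, Cov(Tᵢ,Tⱼ) = Cov(Xᵢ,Xⱼ); the off-diagonal part of the true-score variance is the same as above.
True-score variance = [15.4²·0.85 + 8.9²·0.80 + 19.1²·0.81] + 277.741 = 560.45 + 277.741 = 838.191.
Reliability = 838.191 / 958.921 = 0.874.

0.874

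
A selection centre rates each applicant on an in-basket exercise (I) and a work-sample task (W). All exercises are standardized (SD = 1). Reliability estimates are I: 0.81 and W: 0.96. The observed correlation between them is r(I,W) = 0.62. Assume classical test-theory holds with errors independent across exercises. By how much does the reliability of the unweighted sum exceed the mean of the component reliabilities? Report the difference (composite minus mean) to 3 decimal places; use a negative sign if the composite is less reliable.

Var(sum) = 2 + 1.24 = 3.24; true-score variance = 1.77 + 1.24 = 3.01; composite reliability = 0.9290.
Mean component reliability = 0.8850.
Difference = 0.9290 − 0.8850 = 0.044.

0.044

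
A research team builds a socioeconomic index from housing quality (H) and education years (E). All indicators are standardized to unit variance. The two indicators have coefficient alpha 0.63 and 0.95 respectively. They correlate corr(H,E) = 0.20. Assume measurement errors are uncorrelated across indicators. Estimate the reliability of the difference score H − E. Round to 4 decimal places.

0.7375

Var(H−E) = 1 + 1 − 2·0.20 = 2 − 0.4 = 1.6.
Under uncorrelated errors the observed covariances equal the true-score covariances, so only the own-variance terms attenuate.
True-score variance = [0.63 + 0.95] − 0.4 = 1.58 − 0.4 = 1.18.
Reliability = 1.18 / 1.6 = 0.7375.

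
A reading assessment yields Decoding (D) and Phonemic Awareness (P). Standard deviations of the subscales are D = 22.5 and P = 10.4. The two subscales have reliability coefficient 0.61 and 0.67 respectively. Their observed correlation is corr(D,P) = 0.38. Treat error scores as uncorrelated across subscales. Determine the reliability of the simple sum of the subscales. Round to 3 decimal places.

0.706

Var(D+P) = 22.5² + 10.4² + 2·[22.5·10.4·0.38] = 614.41 + 177.84 = 792.25.
With uncorrelated errors the cross-covariances are all true-score covariance, so they carry over unchanged; only the diagonal terms shrink to ρᵢσᵢ².
True-score variance = [22.5²·0.61 + 10.4²·0.67] + 177.84 = 381.28 + 177.84 = 559.12.
Reliability = 559.12 / 792.25 = 0.706.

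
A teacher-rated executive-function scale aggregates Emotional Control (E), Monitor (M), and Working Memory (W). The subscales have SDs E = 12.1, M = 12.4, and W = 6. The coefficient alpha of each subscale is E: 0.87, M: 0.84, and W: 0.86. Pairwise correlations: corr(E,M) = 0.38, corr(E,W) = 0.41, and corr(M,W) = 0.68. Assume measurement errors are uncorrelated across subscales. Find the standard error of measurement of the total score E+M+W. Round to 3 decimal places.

6.977

Var(total) = 336.17 + 274.746 = 610.916.
True-score variance = 287.495 + 274.746 = 562.241, so reliability = 0.9203.
Error variance = 610.916 − 562.241 = 48.6749; SEM = √48.6749 = 6.977.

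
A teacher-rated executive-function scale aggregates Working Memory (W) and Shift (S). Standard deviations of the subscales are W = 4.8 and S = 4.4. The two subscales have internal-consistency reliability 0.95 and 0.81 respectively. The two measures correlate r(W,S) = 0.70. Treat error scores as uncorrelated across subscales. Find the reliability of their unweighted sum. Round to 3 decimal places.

Var(W+S) = 4.8² + 4.4² + 2·[4.8·4.4·0.70] = 42.4 + 29.568 = 71.968.
Under uncorrelated errors the observed covariances equal the true-score covariances, so only the own-variance terms attenuate.
True-score variance = [4.8²·0.95 + 4.4²·0.81] + 29.568 = 37.5696 + 29.568 = 67.1376.
Reliability = 67.1376 / 71.968 = 0.933.

0.933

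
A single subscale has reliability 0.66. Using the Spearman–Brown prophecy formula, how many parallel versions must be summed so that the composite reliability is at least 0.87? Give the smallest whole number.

k ≥ ρ*(1−ρ₁)/(ρ₁(1−ρ*)) = 0.87·0.34 / (0.66·0.13) = 3.448.
Smallest integer k = 4.

4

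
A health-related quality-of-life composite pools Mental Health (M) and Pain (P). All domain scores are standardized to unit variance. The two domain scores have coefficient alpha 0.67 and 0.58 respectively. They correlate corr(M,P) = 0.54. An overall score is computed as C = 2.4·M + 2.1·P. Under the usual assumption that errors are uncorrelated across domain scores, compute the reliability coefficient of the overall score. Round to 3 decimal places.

0.760

Var(C) = 2.4² + 2.1² + 2·[5.04·0.54] = 10.17 + 5.4432 = 15.6132.
Because errors are independent across components, Cov(Tᵢ,Tⱼ) = Cov(Xᵢ,Xⱼ); the off-diagonal part of the true-score variance is the same as above.
True-score variance = [2.4²·0.67 + 2.1²·0.58] + 5.4432 = 6.417 + 5.4432 = 11.8602.
Reliability = 11.8602 / 15.6132 = 0.760.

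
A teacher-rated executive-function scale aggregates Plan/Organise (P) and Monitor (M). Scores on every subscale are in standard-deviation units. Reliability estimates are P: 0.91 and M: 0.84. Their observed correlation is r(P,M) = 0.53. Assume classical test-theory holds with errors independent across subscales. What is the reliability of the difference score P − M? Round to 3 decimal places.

Var(P−M) = 1 + 1 − 2·0.53 = 2 − 1.06 = 0.94.
Under uncorrelated errors the observed covariances equal the true-score covariances, so only the own-variance terms attenuate.
True-score variance = [0.91 + 0.84] − 1.06 = 1.75 − 1.06 = 0.69.
Reliability = 0.69 / 0.94 = 0.734.

0.734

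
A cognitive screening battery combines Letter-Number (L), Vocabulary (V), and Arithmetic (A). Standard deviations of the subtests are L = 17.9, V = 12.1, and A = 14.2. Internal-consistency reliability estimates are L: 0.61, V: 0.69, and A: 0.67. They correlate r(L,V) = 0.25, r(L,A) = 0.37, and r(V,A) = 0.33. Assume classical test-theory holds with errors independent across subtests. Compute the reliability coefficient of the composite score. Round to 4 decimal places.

Var(L+V+A) = 17.9² + 12.1² + 14.2² + 2·[17.9·12.1·0.25 + 17.9·14.2·0.37 + 12.1·14.2·0.33] = 668.46 + 409.789 = 1078.25.
Because errors are independent across components, Cov(Tᵢ,Tⱼ) = Cov(Xᵢ,Xⱼ); the off-diagonal part of the true-score variance is the same as above.
True-score variance = [17.9²·0.61 + 12.1²·0.69 + 14.2²·0.67] + 409.789 = 431.572 + 409.789 = 841.361.
Reliability = 841.361 / 1078.25 = 0.7803.

0.7803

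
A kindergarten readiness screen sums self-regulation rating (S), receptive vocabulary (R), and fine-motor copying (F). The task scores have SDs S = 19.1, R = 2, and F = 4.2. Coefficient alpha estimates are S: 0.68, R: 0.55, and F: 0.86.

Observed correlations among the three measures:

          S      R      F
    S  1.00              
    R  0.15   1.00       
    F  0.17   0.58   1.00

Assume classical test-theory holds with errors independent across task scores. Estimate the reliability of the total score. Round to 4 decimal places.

Var(S+R+F) = 19.1² + 2² + 4.2² + 2·[19.1·2·0.15 + 19.1·4.2·0.17 + 2·4.2·0.58] = 386.45 + 48.4788 = 434.929.
Because errors are independent across components, Cov(Tᵢ,Tⱼ) = Cov(Xᵢ,Xⱼ); the off-diagonal part of the true-score variance is the same as above.
True-score variance = [19.1²·0.68 + 2²·0.55 + 4.2²·0.86] + 48.4788 = 265.441 + 48.4788 = 313.92.
Reliability = 313.92 / 434.929 = 0.7218.

0.7218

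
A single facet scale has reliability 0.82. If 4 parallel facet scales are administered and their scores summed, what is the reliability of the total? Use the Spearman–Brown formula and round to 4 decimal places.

ρ_k = kρ / (1 + (k−1)ρ) = 4·0.82 / (1 + 3·0.82) = 3.280 / 3.460 = 0.9480.

0.9480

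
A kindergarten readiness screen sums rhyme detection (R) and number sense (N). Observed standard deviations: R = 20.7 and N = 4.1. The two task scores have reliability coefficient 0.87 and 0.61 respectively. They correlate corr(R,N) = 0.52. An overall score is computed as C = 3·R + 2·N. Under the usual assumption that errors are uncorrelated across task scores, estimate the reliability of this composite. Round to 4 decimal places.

Var(C) = 3²·20.7² + 2²·4.1² + 2·[6·20.7·4.1·0.52] = 3923.65 + 529.589 = 4453.24.
Because errors are independent across components, Cov(Tᵢ,Tⱼ) = Cov(Xᵢ,Xⱼ); the off-diagonal part of the true-score variance is the same as above.
True-score variance = [3²·20.7²·0.87 + 2²·4.1²·0.61] + 529.589 = 3396.09 + 529.589 = 3925.68.
Reliability = 3925.68 / 4453.24 = 0.8815.

0.8815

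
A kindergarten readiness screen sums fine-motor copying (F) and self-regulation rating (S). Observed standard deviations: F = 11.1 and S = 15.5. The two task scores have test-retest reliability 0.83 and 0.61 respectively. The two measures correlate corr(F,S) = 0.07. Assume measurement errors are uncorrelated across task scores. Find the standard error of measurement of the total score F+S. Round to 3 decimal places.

10.707

Var(total) = 363.46 + 24.087 = 387.547.
True-score variance = 248.817 + 24.087 = 272.904, so reliability = 0.7042.
Error variance = 387.547 − 272.904 = 114.643; SEM = √114.643 = 10.707.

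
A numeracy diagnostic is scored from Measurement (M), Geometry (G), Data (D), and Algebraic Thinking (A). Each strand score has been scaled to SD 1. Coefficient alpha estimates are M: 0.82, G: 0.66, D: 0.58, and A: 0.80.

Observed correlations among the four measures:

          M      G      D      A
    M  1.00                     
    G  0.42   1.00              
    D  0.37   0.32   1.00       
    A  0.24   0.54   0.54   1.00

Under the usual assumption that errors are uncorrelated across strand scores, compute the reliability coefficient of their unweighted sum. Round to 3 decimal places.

0.871

Var(M+G+D+A) = 4 + 2·[0.42 + 0.37 + 0.24 + 0.32 + 0.54 + 0.54] = 4 + 4.86 = 8.86.
Because errors are independent across components, Cov(Tᵢ,Tⱼ) = Cov(Xᵢ,Xⱼ); the off-diagonal part of the true-score variance is the same as above.
True-score variance = [0.82 + 0.66 + 0.58 + 0.80] + 4.86 = 2.86 + 4.86 = 7.72.
Reliability = 7.72 / 8.86 = 0.871.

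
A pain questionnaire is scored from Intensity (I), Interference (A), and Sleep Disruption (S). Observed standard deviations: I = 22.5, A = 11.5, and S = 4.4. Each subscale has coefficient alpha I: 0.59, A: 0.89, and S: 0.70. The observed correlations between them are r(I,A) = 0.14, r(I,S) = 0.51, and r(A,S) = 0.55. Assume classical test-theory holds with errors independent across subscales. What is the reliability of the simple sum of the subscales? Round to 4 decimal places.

0.7430

Var(I+A+S) = 22.5² + 11.5² + 4.4² + 2·[22.5·11.5·0.14 + 22.5·4.4·0.51 + 11.5·4.4·0.55] = 657.86 + 229.09 = 886.95.
With uncorrelated errors the cross-covariances are all true-score covariance, so they carry over unchanged; only the diagonal terms shrink to ρᵢσᵢ².
True-score variance = [22.5²·0.59 + 11.5²·0.89 + 4.4²·0.70] + 229.09 = 429.942 + 229.09 = 659.032.
Reliability = 659.032 / 886.95 = 0.7430.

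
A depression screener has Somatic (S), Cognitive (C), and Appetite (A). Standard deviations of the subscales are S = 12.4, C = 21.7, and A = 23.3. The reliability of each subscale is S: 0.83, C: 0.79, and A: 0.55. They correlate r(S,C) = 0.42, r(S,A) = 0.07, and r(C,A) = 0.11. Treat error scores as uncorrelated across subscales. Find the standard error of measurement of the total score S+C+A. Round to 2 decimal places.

Var(total) = 1167.54 + 377.71 = 1545.25.
True-score variance = 798.213 + 377.71 = 1175.92, so reliability = 0.7610.
Error variance = 1545.25 − 1175.92 = 369.327; SEM = √369.327 = 19.22.

19.22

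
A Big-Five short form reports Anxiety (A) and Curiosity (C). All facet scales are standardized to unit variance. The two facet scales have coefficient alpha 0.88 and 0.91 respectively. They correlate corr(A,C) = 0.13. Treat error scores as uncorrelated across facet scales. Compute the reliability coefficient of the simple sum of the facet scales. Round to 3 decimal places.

Var(A+C) = 2 + 2·[0.13] = 2 + 0.26 = 2.26.
Because errors are independent across components, Cov(Tᵢ,Tⱼ) = Cov(Xᵢ,Xⱼ); the off-diagonal part of the true-score variance is the same as above.
True-score variance = [0.88 + 0.91] + 0.26 = 1.79 + 0.26 = 2.05.
Reliability = 2.05 / 2.26 = 0.907.

0.907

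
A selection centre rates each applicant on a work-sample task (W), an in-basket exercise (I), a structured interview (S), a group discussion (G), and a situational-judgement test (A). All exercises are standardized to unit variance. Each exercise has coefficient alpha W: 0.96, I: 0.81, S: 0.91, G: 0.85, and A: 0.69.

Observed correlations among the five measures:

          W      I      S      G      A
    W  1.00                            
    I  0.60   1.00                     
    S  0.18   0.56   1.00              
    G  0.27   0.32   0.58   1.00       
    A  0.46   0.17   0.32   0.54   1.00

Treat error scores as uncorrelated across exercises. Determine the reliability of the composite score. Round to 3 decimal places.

0.940

Var(W+I+S+G+A) = 5 + 2·[0.60 + 0.18 + 0.27 + 0.46 + 0.56 + 0.32 + 0.17 + 0.58 + 0.32 + 0.54] = 5 + 8 = 13.
Because errors are independent across components, Cov(Tᵢ,Tⱼ) = Cov(Xᵢ,Xⱼ); the off-diagonal part of the true-score variance is the same as above.
True-score variance = [0.96 + 0.81 + 0.91 + 0.85 + 0.69] + 8 = 4.22 + 8 = 12.22.
Reliability = 12.22 / 13 = 0.940.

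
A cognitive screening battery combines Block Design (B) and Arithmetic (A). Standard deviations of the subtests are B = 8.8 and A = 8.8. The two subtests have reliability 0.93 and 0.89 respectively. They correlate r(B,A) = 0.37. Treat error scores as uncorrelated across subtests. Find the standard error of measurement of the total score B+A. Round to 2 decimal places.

3.73

Var(total) = 154.88 + 57.3056 = 212.186.
True-score variance = 140.941 + 57.3056 = 198.246, so reliability = 0.9343.
Error variance = 212.186 − 198.246 = 13.9392; SEM = √13.9392 = 3.73.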